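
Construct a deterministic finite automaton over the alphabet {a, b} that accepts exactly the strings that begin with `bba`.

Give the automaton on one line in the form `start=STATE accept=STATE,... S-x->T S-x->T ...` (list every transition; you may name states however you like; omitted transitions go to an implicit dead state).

Walk along `bba` while the input agrees: from S0 take `b` to S1, and so on. Any deviation drops to the rejecting sink S4. Once S3 is reached the prefix is confirmed and every continuation is accepted.
With 5 states:
        a   b  
>  S0   S4  S1 
   S1   S4  S2 
   S2   S3  S4 
 * S3   S3  S3 
   S4   S4  S4 
(> = start, * = accepting)

start=S0 accept=S3 S0-a->S4 S0-b->S1 S1-a->S4 S1-b->S2 S2-a->S3 S2-b->S4 S3-a->S3 S3-b->S3 S4-a->S4 S4-b->S4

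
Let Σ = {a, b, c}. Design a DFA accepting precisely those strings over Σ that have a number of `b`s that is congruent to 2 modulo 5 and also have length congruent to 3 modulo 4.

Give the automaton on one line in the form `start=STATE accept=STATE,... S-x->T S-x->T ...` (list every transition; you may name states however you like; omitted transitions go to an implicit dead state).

start=q0 accept=q8 q0-a->q1 q0-b->q2 q0-c->q1 q1-a->q3 q1-b->q4 q1-c->q3 q2-a->q4 q2-b->q5 q2-c->q4 q3-a->q6 q3-b->q7 q3-c->q6 q4-a->q7 q4-b->q8 q4-c->q7 q5-a->q8 q5-b->q9 q5-c->q8 q6-a->q0 q6-b->q10 q6-c->q0 q7-a->q10 q7-b->q11 q7-c->q10 q8-a->q11 q8-b->q12 q8-c->q11 q9-a->q12 q9-b->q13 q9-c->q12 q10-a->q2 q10-b->q14 q10-c->q2 q11-a->q14 q11-b->q15 q11-c->q14 q12-a->q15 q12-b->q16 q12-c->q15 q13-a->q16 q13-b->q1 q13-c->q16 q14-a->q5 q14-b->q17 q14-c->q5 q15-a->q17 q15-b->q18 q15-c->q17 q16-a->q18 q16-b->q3 q16-c->q18 q17-a->q9 q17-b->q19 q17-c->q9 q18-a->q19 q18-b->q6 q18-c->q19 q19-a->q13 q19-b->q0 q19-c->q13

Handle the two conditions separately and then intersect. One (5 states) tracks the count of `b`s modulo 5; the other (4 states) tracks the input length modulo 4. Each combined state is a pair, one component from each; accept when both components accept.
20 states suffice.
          a    b    c  
>  q0     q1   q2   q1 
   q1     q3   q4   q3 
   q2     q4   q5   q4 
   q3     q6   q7   q6 
   q4     q7   q8   q7 
   q5     q8   q9   q8 
   q6     q0  q10   q0 
   q7    q10  q11  q10 
 * q8    q11  q12  q11 
   q9    q12  q13  q12 
   q10    q2  q14   q2 
   q11   q14  q15  q14 
   q12   q15  q16  q15 
   q13   q16   q1  q16 
   q14    q5  q17   q5 
   q15   q17  q18  q17 
   q16   q18   q3  q18 
   q17    q9  q19   q9 
   q18   q19   q6  q19 
   q19   q13   q0  q13 
(> = start, * = accepting)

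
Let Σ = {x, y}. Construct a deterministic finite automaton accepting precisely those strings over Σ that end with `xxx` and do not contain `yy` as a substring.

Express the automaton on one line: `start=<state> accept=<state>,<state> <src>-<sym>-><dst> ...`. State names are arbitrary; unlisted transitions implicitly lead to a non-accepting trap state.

Run two small machines in parallel and take their product. The first has 4 states tracking how much of the suffix `xxx` has currently been matched; the second has 3 states tracking partial matches of the forbidden pattern `yy`. A product state is a pair (one from each), accepting exactly when both do.
A 9-state machine:
        x   y  
>  q0   q1  q2 
   q1   q3  q2 
   q2   q1  q4 
   q3   q5  q2 
   q4   q6  q4 
 * q5   q5  q2 
   q6   q7  q4 
   q7   q8  q4 
   q8   q8  q4 
(> = start, * = accepting)

start=q0 accept=q5 q0-x->q1 q0-y->q2 q1-x->q3 q1-y->q2 q2-x->q1 q2-y->q4 q3-x->q5 q3-y->q2 q4-x->q6 q4-y->q4 q5-x->q5 q5-y->q2 q6-x->q7 q6-y->q4 q7-x->q8 q7-y->q4 q8-x->q8 q8-y->q4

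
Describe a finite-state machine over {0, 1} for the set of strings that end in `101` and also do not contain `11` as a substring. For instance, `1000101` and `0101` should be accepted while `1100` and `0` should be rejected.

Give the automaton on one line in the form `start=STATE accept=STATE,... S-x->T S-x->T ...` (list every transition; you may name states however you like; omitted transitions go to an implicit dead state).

start=q0 accept=q4 q0-0->q0 q0-1->q1 q1-0->q2 q1-1->q3 q2-0->q0 q2-1->q4 q3-0->q5 q3-1->q3 q4-0->q2 q4-1->q3 q5-0->q6 q5-1->q7 q6-0->q6 q6-1->q3 q7-0->q5 q7-1->q3

Run two small machines in parallel and take their product. The first has 4 states tracking how much of the suffix `101` has currently been matched; the second has 3 states tracking partial matches of the forbidden pattern `11`. A product state is a pair (one from each), accepting exactly when both do.
        0   1  
>  q0   q0  q1 
   q1   q2  q3 
   q2   q0  q4 
   q3   q5  q3 
 * q4   q2  q3 
   q5   q6  q7 
   q6   q6  q3 
   q7   q5  q3 
(> = start, * = accepting)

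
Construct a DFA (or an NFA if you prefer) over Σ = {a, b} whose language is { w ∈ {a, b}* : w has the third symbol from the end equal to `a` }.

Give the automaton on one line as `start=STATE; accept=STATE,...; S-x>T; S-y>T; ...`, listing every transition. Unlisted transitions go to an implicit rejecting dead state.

start=S0; accept=S7,S8,S9,S10; S0-a>S1; S0-b>S2; S1-a>S3; S1-b>S4; S2-a>S5; S2-b>S6; S3-a>S7; S3-b>S8; S4-a>S9; S4-b>S10; S5-a>S11; S5-b>S12; S6-a>S13; S6-b>S14; S7-a>S7; S7-b>S8; S8-a>S9; S8-b>S10; S9-a>S11; S9-b>S12; S10-a>S13; S10-b>S14; S11-a>S7; S11-b>S8; S12-a>S9; S12-b>S10; S13-a>S11; S13-b>S12; S14-a>S13; S14-b>S14

Because acceptance depends on a position counted from the end, the machine has to buffer the most recent 3 symbols. Make each state the string of the last up-to-3 symbols read; on input `x` shift the window left and append `x`. Accept when the buffered window has length 3 and begins with `a`.
          a    b  
>  S0     S1   S2 
   S1     S3   S4 
   S2     S5   S6 
   S3     S7   S8 
   S4     S9  S10 
   S5    S11  S12 
   S6    S13  S14 
 * S7     S7   S8 
 * S8     S9  S10 
 * S9    S11  S12 
 * S10   S13  S14 
   S11    S7   S8 
   S12    S9  S10 
   S13   S11  S12 
   S14   S13  S14 
(> = start, * = accepting)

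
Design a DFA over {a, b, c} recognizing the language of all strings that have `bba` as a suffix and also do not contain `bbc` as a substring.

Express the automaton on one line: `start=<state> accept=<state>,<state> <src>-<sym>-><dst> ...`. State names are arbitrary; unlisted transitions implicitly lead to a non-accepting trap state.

Handle the two conditions separately and then intersect. The first has 4 states tracking how much of the suffix `bba` has currently been matched; the second has 4 states tracking partial matches of the forbidden pattern `bbc`. A product state is a pair (one from each), accepting exactly when both do. After merging equivalent states the machine shrinks.
With 5 states:
        a   b   c  
>  S0   S0  S1  S0 
   S1   S0  S2  S0 
   S2   S3  S2  S4 
 * S3   S0  S1  S0 
   S4   S4  S4  S4 
(> = start, * = accepting)

start=S0 accept=S3 S0-a->S0 S0-b->S1 S0-c->S0 S1-a->S0 S1-b->S2 S1-c->S0 S2-a->S3 S2-b->S2 S2-c->S4 S3-a->S0 S3-b->S1 S3-c->S0 S4-a->S4 S4-b->S4 S4-c->S4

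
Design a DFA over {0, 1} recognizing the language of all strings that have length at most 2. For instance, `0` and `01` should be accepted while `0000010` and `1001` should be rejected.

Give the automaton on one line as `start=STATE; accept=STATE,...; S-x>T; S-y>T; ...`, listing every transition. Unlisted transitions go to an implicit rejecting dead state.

start=A; accept=A,B,C; A-0>B; A-1>B; B-0>C; B-1>C; C-0>D; C-1>D; D-0>D; D-1>D

Count input length up to 3: every symbol moves from A toward D, which means 'more than 2' and absorbs. Accept from {A, B, C}.
With 4 states:
       0  1 
>* A   B  B 
 * B   C  C 
 * C   D  D 
   D   D  D 
(> = start, * = accepting)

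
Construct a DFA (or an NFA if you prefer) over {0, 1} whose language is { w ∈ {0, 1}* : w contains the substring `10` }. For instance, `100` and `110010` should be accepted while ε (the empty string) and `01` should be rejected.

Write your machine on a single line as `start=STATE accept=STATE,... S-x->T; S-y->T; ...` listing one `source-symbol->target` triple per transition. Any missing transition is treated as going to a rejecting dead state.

States q0..q1 record the length of the longest prefix of `10` that matches the current input suffix. Reaching q2 means `10` has been seen, and we stay there forever. Accept from q2.
        0   1  
>  q0   q0  q1 
   q1   q2  q1 
 * q2   q2  q2 
(> = start, * = accepting)

start=q0; accept=q2; q0-0->q0; q0-1->q1; q1-0->q2; q1-1->q1; q2-0->q2; q2-1->q2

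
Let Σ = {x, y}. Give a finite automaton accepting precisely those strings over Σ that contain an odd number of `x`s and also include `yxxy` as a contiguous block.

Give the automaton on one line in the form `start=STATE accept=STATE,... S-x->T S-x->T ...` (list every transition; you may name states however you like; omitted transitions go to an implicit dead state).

Run two small machines in parallel and take their product. The first has 2 states tracking the count of `x`s modulo 2; the second has 5 states tracking whether and how much of `yxxy` has been seen. A product state is a pair (one from each), accepting exactly when both do.
With 10 states:
       x  y 
>  A   B  C 
   B   A  D 
   C   E  C 
   D   F  D 
   E   G  D 
   F   H  C 
   G   B  I 
   H   A  J 
   I   J  I 
 * J   I  J 
(> = start, * = accepting)

start=A accept=J A-x->B A-y->C B-x->A B-y->D C-x->E C-y->C D-x->F D-y->D E-x->G E-y->D F-x->H F-y->C G-x->B G-y->I H-x->A H-y->J I-x->J I-y->I J-x->I J-y->J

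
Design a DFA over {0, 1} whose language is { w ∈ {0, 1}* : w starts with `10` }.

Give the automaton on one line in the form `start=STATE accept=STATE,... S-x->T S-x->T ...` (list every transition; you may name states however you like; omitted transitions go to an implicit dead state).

Check the first 2 symbols one by one: s0 through s1 record how many have matched `10` so far; any wrong symbol goes to the dead state s3. After all 2 match we enter the accepting sink s2.
A 4-state machine:
        0   1  
>  s0   s3  s1 
   s1   s2  s3 
 * s2   s2  s2 
   s3   s3  s3 
(> = start, * = accepting)

start=s0 accept=s2 s0-0->s3 s0-1->s1 s1-0->s2 s1-1->s3 s2-0->s2 s2-1->s2 s3-0->s3 s3-1->s3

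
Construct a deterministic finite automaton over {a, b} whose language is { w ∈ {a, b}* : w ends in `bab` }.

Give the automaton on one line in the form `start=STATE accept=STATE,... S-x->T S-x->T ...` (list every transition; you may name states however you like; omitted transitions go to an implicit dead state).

start=q0 accept=q3 q0-a->q0 q0-b->q1 q1-a->q2 q1-b->q1 q2-a->q0 q2-b->q3 q3-a->q2 q3-b->q1

Remember how much of `bab` the current input suffix matches. State q0 means no match yet; q1 means the last symbol is `b`; q2 means the last 2 symbols are `ba`; q3 means the last 3 symbols are `bab`. Only q3 accepts. On a mismatch, fall back to the longest proper suffix that is still a prefix of `bab`.
With 4 states:
        a   b  
>  q0   q0  q1 
   q1   q2  q1 
   q2   q0  q3 
 * q3   q2  q1 
(> = start, * = accepting)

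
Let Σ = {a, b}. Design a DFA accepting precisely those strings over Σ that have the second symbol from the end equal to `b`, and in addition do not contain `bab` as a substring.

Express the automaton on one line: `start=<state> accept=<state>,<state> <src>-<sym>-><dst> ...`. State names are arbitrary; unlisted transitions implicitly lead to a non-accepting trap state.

Build one automaton per condition and run them in lockstep. The first has 7 states tracking the last 2 symbols read; the second has 4 states tracking partial matches of the forbidden pattern `bab`. A product state is a pair (one from each), accepting exactly when both do.
An 11-state machine:
          a    b  
>  q0     q1   q2 
   q1     q3   q4 
   q2     q5   q6 
   q3     q3   q4 
   q4     q5   q6 
 * q5     q3   q7 
 * q6     q5   q6 
   q7     q8   q9 
   q8    q10   q7 
   q9     q8   q9 
   q10   q10   q7 
(> = start, * = accepting)

start=q0 accept=q5,q6 q0-a->q1 q0-b->q2 q1-a->q3 q1-b->q4 q2-a->q5 q2-b->q6 q3-a->q3 q3-b->q4 q4-a->q5 q4-b->q6 q5-a->q3 q5-b->q7 q6-a->q5 q6-b->q6 q7-a->q8 q7-b->q9 q8-a->q10 q8-b->q7 q9-a->q8 q9-b->q9 q10-a->q10 q10-b->q7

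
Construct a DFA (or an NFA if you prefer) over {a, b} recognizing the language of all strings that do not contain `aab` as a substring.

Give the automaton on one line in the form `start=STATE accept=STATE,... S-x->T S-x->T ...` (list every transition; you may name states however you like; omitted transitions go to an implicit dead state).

start=q0 accept=q0,q1,q2 q0-a->q1 q0-b->q0 q1-a->q2 q1-b->q0 q2-a->q2 q2-b->q3 q3-a->q3 q3-b->q3

This is the complement of 'contains `aab`'. Use the same substring-matching states — q0 through q3 holding how much of `aab` has just been matched — but flip the accepting set: everything except the trap q3 accepts.
        a   b  
>* q0   q1  q0 
 * q1   q2  q0 
 * q2   q2  q3 
   q3   q3  q3 
(> = start, * = accepting)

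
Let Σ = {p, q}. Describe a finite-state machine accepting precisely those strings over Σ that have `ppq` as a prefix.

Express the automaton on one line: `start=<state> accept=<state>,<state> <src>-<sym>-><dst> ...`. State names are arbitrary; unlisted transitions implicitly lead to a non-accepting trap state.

start=S0 accept=S3 S0-p->S1 S0-q->S4 S1-p->S2 S1-q->S4 S2-p->S4 S2-q->S3 S3-p->S3 S3-q->S3 S4-p->S4 S4-q->S4

Check the first 3 symbols one by one: S0 through S2 record how many have matched `ppq` so far; any wrong symbol goes to the dead state S4. After all 3 match we enter the accepting sink S3.
With 5 states:
        p   q  
>  S0   S1  S4 
   S1   S2  S4 
   S2   S4  S3 
 * S3   S3  S3 
   S4   S4  S4 
(> = start, * = accepting)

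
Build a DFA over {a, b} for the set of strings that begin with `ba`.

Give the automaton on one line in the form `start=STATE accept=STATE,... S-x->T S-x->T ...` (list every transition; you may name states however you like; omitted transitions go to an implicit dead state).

Check the first 2 symbols one by one: s0 through s1 record how many have matched `ba` so far; any wrong symbol goes to the dead state s3. After all 2 match we enter the accepting sink s2.
4 states suffice.
        a   b  
>  s0   s3  s1 
   s1   s2  s3 
 * s2   s2  s2 
   s3   s3  s3 
(> = start, * = accepting)

start=s0 accept=s2 s0-a->s3 s0-b->s1 s1-a->s2 s1-b->s3 s2-a->s2 s2-b->s2 s3-a->s3 s3-b->s3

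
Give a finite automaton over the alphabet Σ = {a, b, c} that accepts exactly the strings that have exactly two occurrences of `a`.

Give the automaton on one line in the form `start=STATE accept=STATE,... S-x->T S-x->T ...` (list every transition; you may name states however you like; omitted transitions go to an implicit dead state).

start=q0 accept=q2 q0-a->q1 q0-b->q0 q0-c->q0 q1-a->q2 q1-b->q1 q1-c->q1 q2-a->q3 q2-b->q2 q2-c->q2 q3-a->q3 q3-b->q3 q3-c->q3

Only the number of `a`s matters, and only up to 3. Make a chain q0 → q1 → q2 → q3 advanced by each `a` (with q3 absorbing); every other symbol self-loops. The accepting set is {q2}.
        a   b   c  
>  q0   q1  q0  q0 
   q1   q2  q1  q1 
 * q2   q3  q2  q2 
   q3   q3  q3  q3 
(> = start, * = accepting)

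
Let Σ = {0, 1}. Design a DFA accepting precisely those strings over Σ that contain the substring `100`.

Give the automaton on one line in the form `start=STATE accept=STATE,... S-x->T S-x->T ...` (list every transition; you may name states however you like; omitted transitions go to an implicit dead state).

Track how much of `100` has been matched so far: state s0 is no progress, s3 is the absorbing accept state reached once `100` has occurred. Intermediate states record partial matches; on a mismatch, fall back to the longest reusable overlap.
With 4 states:
        0   1  
>  s0   s0  s1 
   s1   s2  s1 
   s2   s3  s1 
 * s3   s3  s3 
(> = start, * = accepting)

start=s0 accept=s3 s0-0->s0 s0-1->s1 s1-0->s2 s1-1->s1 s2-0->s3 s2-1->s1 s3-0->s3 s3-1->s3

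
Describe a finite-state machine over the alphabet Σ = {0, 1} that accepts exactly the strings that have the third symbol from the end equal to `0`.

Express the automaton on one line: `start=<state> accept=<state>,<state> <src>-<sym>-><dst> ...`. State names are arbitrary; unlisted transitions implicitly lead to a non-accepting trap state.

A DFA must remember the last 3 symbols (since which symbol is third-to-last isn't known until the input ends). Use one state per possible window of the last ≤3 symbols; accept from those whose window starts with `0`.
With 15 states:
          0    1  
>  q0     q1   q2 
   q1     q3   q4 
   q2     q5   q6 
   q3     q7   q8 
   q4     q9  q10 
   q5    q11  q12 
   q6    q13  q14 
 * q7     q7   q8 
 * q8     q9  q10 
 * q9    q11  q12 
 * q10   q13  q14 
   q11    q7   q8 
   q12    q9  q10 
   q13   q11  q12 
   q14   q13  q14 
(> = start, * = accepting)

start=q0 accept=q7,q8,q9,q10 q0-0->q1 q0-1->q2 q1-0->q3 q1-1->q4 q2-0->q5 q2-1->q6 q3-0->q7 q3-1->q8 q4-0->q9 q4-1->q10 q5-0->q11 q5-1->q12 q6-0->q13 q6-1->q14 q7-0->q7 q7-1->q8 q8-0->q9 q8-1->q10 q9-0->q11 q9-1->q12 q10-0->q13 q10-1->q14 q11-0->q7 q11-1->q8 q12-0->q9 q12-1->q10 q13-0->q11 q13-1->q12 q14-0->q13 q14-1->q14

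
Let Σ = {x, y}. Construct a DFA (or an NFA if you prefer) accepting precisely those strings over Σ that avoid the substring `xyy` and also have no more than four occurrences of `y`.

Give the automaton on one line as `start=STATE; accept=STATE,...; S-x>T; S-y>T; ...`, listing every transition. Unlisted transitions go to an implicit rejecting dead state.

Run two small machines in parallel and take their product. The first has 4 states tracking partial matches of the forbidden pattern `xyy`; the second has 6 states tracking the count of `y`s, saturating at 5. A product state is a pair (one from each), accepting exactly when both do.
21 states suffice.
       x  y 
>* A   B  C 
 * B   B  D 
 * C   E  F 
 * D   E  G 
 * E   E  H 
 * F   I  J 
   G   G  K 
 * H   I  K 
 * I   I  L 
 * J   M  N 
   K   K  O 
 * L   M  O 
 * M   M  P 
 * N   Q  R 
   O   O  S 
 * P   Q  S 
 * Q   Q  T 
   R   U  R 
   S   S  S 
   T   U  S 
   U   U  T 
(> = start, * = accepting)

start=A; accept=A,B,C,D,E,F,H,I,J,L,M,N,P,Q; A-x>B; A-y>C; B-x>B; B-y>D; C-x>E; C-y>F; D-x>E; D-y>G; E-x>E; E-y>H; F-x>I; F-y>J; G-x>G; G-y>K; H-x>I; H-y>K; I-x>I; I-y>L; J-x>M; J-y>N; K-x>K; K-y>O; L-x>M; L-y>O; M-x>M; M-y>P; N-x>Q; N-y>R; O-x>O; O-y>S; P-x>Q; P-y>S; Q-x>Q; Q-y>T; R-x>U; R-y>R; S-x>S; S-y>S; T-x>U; T-y>S; U-x>U; U-y>T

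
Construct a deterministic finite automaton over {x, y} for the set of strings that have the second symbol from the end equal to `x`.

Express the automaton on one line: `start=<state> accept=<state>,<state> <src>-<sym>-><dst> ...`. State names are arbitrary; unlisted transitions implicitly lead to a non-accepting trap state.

start=S0 accept=S3,S4 S0-x->S1 S0-y->S2 S1-x->S3 S1-y->S4 S2-x->S5 S2-y->S6 S3-x->S3 S3-y->S4 S4-x->S5 S4-y->S6 S5-x->S3 S5-y->S4 S6-x->S5 S6-y->S6

A DFA must remember the last 2 symbols (since which symbol is second-to-last isn't known until the input ends). Use one state per possible window of the last ≤2 symbols; accept from those whose window starts with `x`.
With 7 states:
        x   y  
>  S0   S1  S2 
   S1   S3  S4 
   S2   S5  S6 
 * S3   S3  S4 
 * S4   S5  S6 
   S5   S3  S4 
   S6   S5  S6 
(> = start, * = accepting)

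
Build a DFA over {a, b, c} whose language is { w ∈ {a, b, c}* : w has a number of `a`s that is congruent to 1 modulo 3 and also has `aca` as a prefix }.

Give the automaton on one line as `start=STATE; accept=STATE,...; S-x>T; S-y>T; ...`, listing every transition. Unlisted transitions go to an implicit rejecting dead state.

start=S0; accept=S6; S0-a>S1; S0-b>S2; S0-c>S2; S1-a>S2; S1-b>S2; S1-c>S3; S2-a>S2; S2-b>S2; S2-c>S2; S3-a>S4; S3-b>S2; S3-c>S2; S4-a>S5; S4-b>S4; S4-c>S4; S5-a>S6; S5-b>S5; S5-c>S5; S6-a>S4; S6-b>S6; S6-c>S6

Run two small machines in parallel and take their product. One (3 states) tracks the count of `a`s modulo 3; the other (5 states) tracks whether the input so far still matches the prefix `aca`. Each combined state is a pair, one component from each; accept when both components accept. After merging equivalent states the machine shrinks.
With 7 states:
        a   b   c  
>  S0   S1  S2  S2 
   S1   S2  S2  S3 
   S2   S2  S2  S2 
   S3   S4  S2  S2 
   S4   S5  S4  S4 
   S5   S6  S5  S5 
 * S6   S4  S6  S6 
(> = start, * = accepting)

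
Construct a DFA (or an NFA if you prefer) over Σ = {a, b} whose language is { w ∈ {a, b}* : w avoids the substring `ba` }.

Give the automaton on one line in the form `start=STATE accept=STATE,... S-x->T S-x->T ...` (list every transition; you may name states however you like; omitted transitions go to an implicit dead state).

This is the complement of 'contains `ba`'. Use the same substring-matching states — q0 through q2 holding how much of `ba` has just been matched — but flip the accepting set: everything except the trap q2 accepts.
3 states suffice.
        a   b  
>* q0   q0  q1 
 * q1   q2  q1 
   q2   q2  q2 
(> = start, * = accepting)

start=q0 accept=q0,q1 q0-a->q0 q0-b->q1 q1-a->q2 q1-b->q1 q2-a->q2 q2-b->q2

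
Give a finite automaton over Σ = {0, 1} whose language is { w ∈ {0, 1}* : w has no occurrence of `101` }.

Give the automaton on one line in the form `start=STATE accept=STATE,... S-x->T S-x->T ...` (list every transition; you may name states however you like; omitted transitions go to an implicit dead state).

Track partial matches of the forbidden pattern `101`. State S3 is a dead state reached once `101` has occurred; every other state accepts. S0 means no part of `101` is currently matched.
With 4 states:
        0   1  
>* S0   S0  S1 
 * S1   S2  S1 
 * S2   S0  S3 
   S3   S3  S3 
(> = start, * = accepting)

start=S0 accept=S0,S1,S2 S0-0->S0 S0-1->S1 S1-0->S2 S1-1->S1 S2-0->S0 S2-1->S3 S3-0->S3 S3-1->S3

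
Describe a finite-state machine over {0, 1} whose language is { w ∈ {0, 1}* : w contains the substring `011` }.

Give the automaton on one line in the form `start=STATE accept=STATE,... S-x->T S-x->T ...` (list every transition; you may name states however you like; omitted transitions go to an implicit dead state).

start=q0 accept=q3 q0-0->q1 q0-1->q0 q1-0->q1 q1-1->q2 q2-0->q1 q2-1->q3 q3-0->q3 q3-1->q3

Track how much of `011` has been matched so far: state q0 is no progress, q3 is the absorbing accept state reached once `011` has occurred. Intermediate states record partial matches; on a mismatch, fall back to the longest reusable overlap.
With 4 states:
        0   1  
>  q0   q1  q0 
   q1   q1  q2 
   q2   q1  q3 
 * q3   q3  q3 
(> = start, * = accepting)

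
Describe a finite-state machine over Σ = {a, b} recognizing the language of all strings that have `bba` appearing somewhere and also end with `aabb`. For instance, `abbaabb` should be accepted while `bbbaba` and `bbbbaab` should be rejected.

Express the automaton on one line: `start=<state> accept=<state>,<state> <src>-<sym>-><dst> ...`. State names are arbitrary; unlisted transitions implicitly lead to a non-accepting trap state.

start=S0 accept=S6 S0-a->S0 S0-b->S1 S1-a->S0 S1-b->S2 S2-a->S3 S2-b->S2 S3-a->S4 S3-b->S2 S4-a->S4 S4-b->S5 S5-a->S3 S5-b->S6 S6-a->S3 S6-b->S2

Run two small machines in parallel and take their product. The first has 4 states tracking whether and how much of `bba` has been seen; the second has 5 states tracking how much of the suffix `aabb` has currently been matched. A product state is a pair (one from each), accepting exactly when both do. After merging equivalent states the machine shrinks.
7 states suffice.
        a   b  
>  S0   S0  S1 
   S1   S0  S2 
   S2   S3  S2 
   S3   S4  S2 
   S4   S4  S5 
   S5   S3  S6 
 * S6   S3  S2 
(> = start, * = accepting)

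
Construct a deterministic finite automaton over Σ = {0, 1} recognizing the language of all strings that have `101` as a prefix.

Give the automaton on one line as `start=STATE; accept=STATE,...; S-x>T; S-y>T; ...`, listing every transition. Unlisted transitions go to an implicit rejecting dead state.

Check the first 3 symbols one by one: S0 through S2 record how many have matched `101` so far; any wrong symbol goes to the dead state S4. After all 3 match we enter the accepting sink S3.
5 states suffice.
        0   1  
>  S0   S4  S1 
   S1   S2  S4 
   S2   S4  S3 
 * S3   S3  S3 
   S4   S4  S4 
(> = start, * = accepting)

start=S0; accept=S3; S0-0>S4; S0-1>S1; S1-0>S2; S1-1>S4; S2-0>S4; S2-1>S3; S3-0>S3; S3-1>S3; S4-0>S4; S4-1>S4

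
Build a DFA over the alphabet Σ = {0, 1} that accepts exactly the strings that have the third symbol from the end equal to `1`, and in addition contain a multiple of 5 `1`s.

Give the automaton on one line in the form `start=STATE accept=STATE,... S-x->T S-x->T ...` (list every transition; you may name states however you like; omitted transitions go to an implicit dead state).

Build one automaton per condition and run them in lockstep. The first has 15 states tracking the last 3 symbols read; the second has 5 states tracking the count of `1`s modulo 5. A product state is a pair (one from each), accepting exactly when both do. Minimizing collapses redundant product states.
A 16-state machine:
          0    1  
>  S0     S0   S1 
   S1     S1   S2 
   S2     S2   S3 
   S3     S4   S5 
   S4     S4   S6 
   S5     S7   S8 
   S6     S7   S9 
   S7    S10  S11 
 * S8    S12   S1 
   S9    S12   S1 
   S10   S10  S13 
 * S11   S14   S1 
 * S12   S15   S1 
   S13   S14   S1 
   S14   S15   S1 
 * S15    S0   S1 
(> = start, * = accepting)

start=S0 accept=S8,S11,S12,S15 S0-0->S0 S0-1->S1 S1-0->S1 S1-1->S2 S2-0->S2 S2-1->S3 S3-0->S4 S3-1->S5 S4-0->S4 S4-1->S6 S5-0->S7 S5-1->S8 S6-0->S7 S6-1->S9 S7-0->S10 S7-1->S11 S8-0->S12 S8-1->S1 S9-0->S12 S9-1->S1 S10-0->S10 S10-1->S13 S11-0->S14 S11-1->S1 S12-0->S15 S12-1->S1 S13-0->S14 S13-1->S1 S14-0->S15 S14-1->S1 S15-0->S0 S15-1->S1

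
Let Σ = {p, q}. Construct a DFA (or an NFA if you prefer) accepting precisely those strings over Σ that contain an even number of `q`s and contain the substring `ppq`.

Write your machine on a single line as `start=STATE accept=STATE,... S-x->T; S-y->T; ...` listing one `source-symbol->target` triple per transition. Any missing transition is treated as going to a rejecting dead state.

start=A; accept=H; A-p->B; A-q->C; B-p->D; B-q->C; C-p->E; C-q->A; D-p->D; D-q->F; E-p->G; E-q->A; F-p->F; F-q->H; G-p->G; G-q->H; H-p->H; H-q->F

Handle the two conditions separately and then intersect. The first has 2 states tracking the count of `q`s modulo 2; the second has 4 states tracking whether and how much of `ppq` has been seen. A product state is a pair (one from each), accepting exactly when both do.
An 8-state machine:
       p  q 
>  A   B  C 
   B   D  C 
   C   E  A 
   D   D  F 
   E   G  A 
   F   F  H 
   G   G  H 
 * H   H  F 
(> = start, * = accepting)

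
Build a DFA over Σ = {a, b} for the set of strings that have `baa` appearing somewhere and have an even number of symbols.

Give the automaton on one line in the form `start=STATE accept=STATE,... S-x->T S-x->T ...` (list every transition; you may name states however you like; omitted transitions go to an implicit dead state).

Handle the two conditions separately and then intersect. One (4 states) tracks whether and how much of `baa` has been seen; the other (2 states) tracks the input length modulo 2. Each combined state is a pair, one component from each; accept when both components accept.
        a   b  
>  q0   q1  q2 
   q1   q0  q3 
   q2   q4  q3 
   q3   q5  q2 
   q4   q6  q2 
   q5   q7  q3 
   q6   q7  q7 
 * q7   q6  q6 
(> = start, * = accepting)

start=q0 accept=q7 q0-a->q1 q0-b->q2 q1-a->q0 q1-b->q3 q2-a->q4 q2-b->q3 q3-a->q5 q3-b->q2 q4-a->q6 q4-b->q2 q5-a->q7 q5-b->q3 q6-a->q7 q6-b->q7 q7-a->q6 q7-b->q6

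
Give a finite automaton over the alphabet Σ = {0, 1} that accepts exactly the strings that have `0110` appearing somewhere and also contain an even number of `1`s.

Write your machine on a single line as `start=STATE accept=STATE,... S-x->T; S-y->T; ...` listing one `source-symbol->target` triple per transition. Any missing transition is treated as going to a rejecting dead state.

start=q0; accept=q7; q0-0->q1; q0-1->q2; q1-0->q1; q1-1->q3; q2-0->q4; q2-1->q0; q3-0->q4; q3-1->q5; q4-0->q4; q4-1->q6; q5-0->q7; q5-1->q2; q6-0->q1; q6-1->q8; q7-0->q7; q7-1->q9; q8-0->q9; q8-1->q0; q9-0->q9; q9-1->q7

Run two small machines in parallel and take their product. The first has 5 states tracking whether and how much of `0110` has been seen; the second has 2 states tracking the count of `1`s modulo 2. A product state is a pair (one from each), accepting exactly when both do.
A 10-state machine:
        0   1  
>  q0   q1  q2 
   q1   q1  q3 
   q2   q4  q0 
   q3   q4  q5 
   q4   q4  q6 
   q5   q7  q2 
   q6   q1  q8 
 * q7   q7  q9 
   q8   q9  q0 
   q9   q9  q7 
(> = start, * = accepting)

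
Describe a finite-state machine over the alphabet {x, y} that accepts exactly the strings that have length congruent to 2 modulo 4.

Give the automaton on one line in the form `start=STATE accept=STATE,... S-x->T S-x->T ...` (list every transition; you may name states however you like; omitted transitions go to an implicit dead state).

start=A accept=C A-x->B A-y->B B-x->C B-y->C C-x->D C-y->D D-x->A D-y->A

Count input length modulo 4: every symbol advances one step around the cycle A → B → C → D → A. Accept at C.
       x  y 
>  A   B  B 
   B   C  C 
 * C   D  D 
   D   A  A 
(> = start, * = accepting)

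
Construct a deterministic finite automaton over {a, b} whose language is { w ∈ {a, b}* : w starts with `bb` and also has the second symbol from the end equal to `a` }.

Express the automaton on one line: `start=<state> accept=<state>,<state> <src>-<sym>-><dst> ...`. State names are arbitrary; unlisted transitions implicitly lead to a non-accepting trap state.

start=q0 accept=q9,q10 q0-a->q1 q0-b->q2 q1-a->q3 q1-b->q4 q2-a->q5 q2-b->q6 q3-a->q3 q3-b->q4 q4-a->q5 q4-b->q7 q5-a->q3 q5-b->q4 q6-a->q8 q6-b->q6 q7-a->q5 q7-b->q7 q8-a->q9 q8-b->q10 q9-a->q9 q9-b->q10 q10-a->q8 q10-b->q6

Build one automaton per condition and run them in lockstep. One (4 states) tracks whether the input so far still matches the prefix `bb`; the other (7 states) tracks the last 2 symbols read. Each combined state is a pair, one component from each; accept when both components accept.
          a    b  
>  q0     q1   q2 
   q1     q3   q4 
   q2     q5   q6 
   q3     q3   q4 
   q4     q5   q7 
   q5     q3   q4 
   q6     q8   q6 
   q7     q5   q7 
   q8     q9  q10 
 * q9     q9  q10 
 * q10    q8   q6 
(> = start, * = accepting)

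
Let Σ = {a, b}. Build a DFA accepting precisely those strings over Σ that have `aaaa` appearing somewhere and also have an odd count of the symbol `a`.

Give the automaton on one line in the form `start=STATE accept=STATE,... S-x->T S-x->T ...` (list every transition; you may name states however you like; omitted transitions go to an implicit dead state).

start=S0 accept=S8 S0-a->S1 S0-b->S0 S1-a->S2 S1-b->S3 S2-a->S4 S2-b->S0 S3-a->S5 S3-b->S3 S4-a->S6 S4-b->S3 S5-a->S7 S5-b->S0 S6-a->S8 S6-b->S6 S7-a->S9 S7-b->S3 S8-a->S6 S8-b->S8 S9-a->S8 S9-b->S0

Build one automaton per condition and run them in lockstep. The first has 5 states tracking whether and how much of `aaaa` has been seen; the second has 2 states tracking the count of `a`s modulo 2. A product state is a pair (one from each), accepting exactly when both do.
10 states suffice.
        a   b  
>  S0   S1  S0 
   S1   S2  S3 
   S2   S4  S0 
   S3   S5  S3 
   S4   S6  S3 
   S5   S7  S0 
   S6   S8  S6 
   S7   S9  S3 
 * S8   S6  S8 
   S9   S8  S0 
(> = start, * = accepting)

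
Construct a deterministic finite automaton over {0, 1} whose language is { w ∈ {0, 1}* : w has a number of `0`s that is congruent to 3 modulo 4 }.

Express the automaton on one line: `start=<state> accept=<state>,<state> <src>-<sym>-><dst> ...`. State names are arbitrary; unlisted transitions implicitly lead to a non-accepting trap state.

Keep the running count of `0`s modulo 4: each `0` advances along the cycle q0 → q1 → q2 → q3 → q0 while other symbols loop. Accept at q3.
A 4-state machine:
        0   1  
>  q0   q1  q0 
   q1   q2  q1 
   q2   q3  q2 
 * q3   q0  q3 
(> = start, * = accepting)

start=q0 accept=q3 q0-0->q1 q0-1->q0 q1-0->q2 q1-1->q1 q2-0->q3 q2-1->q2 q3-0->q0 q3-1->q3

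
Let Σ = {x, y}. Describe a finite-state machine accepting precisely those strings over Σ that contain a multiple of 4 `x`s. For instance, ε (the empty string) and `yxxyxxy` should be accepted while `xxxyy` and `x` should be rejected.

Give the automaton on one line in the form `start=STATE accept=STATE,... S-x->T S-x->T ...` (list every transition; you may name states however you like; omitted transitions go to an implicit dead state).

start=q0 accept=q0 q0-x->q1 q0-y->q0 q1-x->q2 q1-y->q1 q2-x->q3 q2-y->q2 q3-x->q0 q3-y->q3

Keep the running count of `x`s modulo 4: each `x` advances along the cycle q0 → q1 → q2 → q3 → q0 while other symbols loop. Accept at q0.
4 states suffice.
        x   y  
>* q0   q1  q0 
   q1   q2  q1 
   q2   q3  q2 
   q3   q0  q3 
(> = start, * = accepting)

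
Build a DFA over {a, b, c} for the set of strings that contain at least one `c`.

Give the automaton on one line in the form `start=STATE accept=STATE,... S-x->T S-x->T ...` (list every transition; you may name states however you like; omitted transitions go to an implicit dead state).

start=S0 accept=S1,S2 S0-a->S0 S0-b->S0 S0-c->S1 S1-a->S1 S1-b->S1 S1-c->S2 S2-a->S2 S2-b->S2 S2-c->S2

Count `c`s, saturating at 2: state S0 means no `c` yet, S1 means one `c` seen, S2 means more than one. Each `c` increments (capped at S2); other symbols loop. Accept from {S1, S2}.
With 3 states:
        a   b   c  
>  S0   S0  S0  S1 
 * S1   S1  S1  S2 
 * S2   S2  S2  S2 
(> = start, * = accepting)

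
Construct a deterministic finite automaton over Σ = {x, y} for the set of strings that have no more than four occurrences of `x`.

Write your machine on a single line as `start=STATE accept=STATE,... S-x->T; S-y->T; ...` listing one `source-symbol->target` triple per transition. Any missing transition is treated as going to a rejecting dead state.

start=q0; accept=q0,q1,q2,q3,q4; q0-x->q1; q0-y->q0; q1-x->q2; q1-y->q1; q2-x->q3; q2-y->q2; q3-x->q4; q3-y->q3; q4-x->q5; q4-y->q4; q5-x->q5; q5-y->q5

Count `x`s, saturating at 5: states q0 through q4 mean 0 through 4 `x`s seen; q5 means more than 4. Each `x` increments (capped at q5); other symbols loop. Accept from {q0, q1, q2, q3, q4}.
A 6-state machine:
        x   y  
>* q0   q1  q0 
 * q1   q2  q1 
 * q2   q3  q2 
 * q3   q4  q3 
 * q4   q5  q4 
   q5   q5  q5 
(> = start, * = accepting)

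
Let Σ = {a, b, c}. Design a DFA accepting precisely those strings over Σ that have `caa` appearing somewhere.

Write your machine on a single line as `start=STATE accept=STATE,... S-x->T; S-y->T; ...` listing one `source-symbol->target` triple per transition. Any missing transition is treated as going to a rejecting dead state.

start=q0; accept=q3; q0-a->q0; q0-b->q0; q0-c->q1; q1-a->q2; q1-b->q0; q1-c->q1; q2-a->q3; q2-b->q0; q2-c->q1; q3-a->q3; q3-b->q3; q3-c->q3

Track how much of `caa` has been matched so far: state q0 is no progress, q3 is the absorbing accept state reached once `caa` has occurred. Intermediate states record partial matches; on a mismatch, fall back to the longest reusable overlap.
4 states suffice.
        a   b   c  
>  q0   q0  q0  q1 
   q1   q2  q0  q1 
   q2   q3  q0  q1 
 * q3   q3  q3  q3 
(> = start, * = accepting)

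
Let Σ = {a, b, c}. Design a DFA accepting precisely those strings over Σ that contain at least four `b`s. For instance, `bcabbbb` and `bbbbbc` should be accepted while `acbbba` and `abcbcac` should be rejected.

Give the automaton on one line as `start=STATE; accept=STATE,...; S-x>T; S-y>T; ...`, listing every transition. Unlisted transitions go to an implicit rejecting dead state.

Count `b`s, saturating at 5: states S0 through S4 mean 0 through 4 `b`s seen; S5 means more than 4. Each `b` increments (capped at S5); other symbols loop. Accept from {S4, S5}.
6 states suffice.
        a   b   c  
>  S0   S0  S1  S0 
   S1   S1  S2  S1 
   S2   S2  S3  S2 
   S3   S3  S4  S3 
 * S4   S4  S5  S4 
 * S5   S5  S5  S5 
(> = start, * = accepting)

start=S0; accept=S4,S5; S0-a>S0; S0-b>S1; S0-c>S0; S1-a>S1; S1-b>S2; S1-c>S1; S2-a>S2; S2-b>S3; S2-c>S2; S3-a>S3; S3-b>S4; S3-c>S3; S4-a>S4; S4-b>S5; S4-c>S4; S5-a>S5; S5-b>S5; S5-c>S5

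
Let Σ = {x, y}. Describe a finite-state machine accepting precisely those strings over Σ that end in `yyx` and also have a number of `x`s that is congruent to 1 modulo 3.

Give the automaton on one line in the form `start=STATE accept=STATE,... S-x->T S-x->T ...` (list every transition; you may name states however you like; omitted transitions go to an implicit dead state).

Build one automaton per condition and run them in lockstep. One (4 states) tracks how much of the suffix `yyx` has currently been matched; the other (3 states) tracks the count of `x`s modulo 3. Each combined state is a pair, one component from each; accept when both components accept. Minimizing collapses redundant product states.
        x   y  
>  s0   s1  s2 
   s1   s3  s1 
   s2   s1  s4 
   s3   s0  s3 
   s4   s5  s4 
 * s5   s3  s1 
(> = start, * = accepting)

start=s0 accept=s5 s0-x->s1 s0-y->s2 s1-x->s3 s1-y->s1 s2-x->s1 s2-y->s4 s3-x->s0 s3-y->s3 s4-x->s5 s4-y->s4 s5-x->s3 s5-y->s1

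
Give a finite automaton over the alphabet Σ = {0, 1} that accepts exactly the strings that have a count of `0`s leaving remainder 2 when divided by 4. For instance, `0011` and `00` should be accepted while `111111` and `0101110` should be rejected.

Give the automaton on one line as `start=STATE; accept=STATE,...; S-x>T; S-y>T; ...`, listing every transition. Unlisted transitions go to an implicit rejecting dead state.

start=q0; accept=q2; q0-0>q1; q0-1>q0; q1-0>q2; q1-1>q1; q2-0>q3; q2-1>q2; q3-0>q0; q3-1>q3

The only thing that matters is how many `0`s have appeared, reduced mod 4. Use one state per residue: q0 for 0, …, q3 for 3. Reading `0` moves to the next residue; anything else stays put. q2 is accepting.
4 states suffice.
        0   1  
>  q0   q1  q0 
   q1   q2  q1 
 * q2   q3  q2 
   q3   q0  q3 
(> = start, * = accepting)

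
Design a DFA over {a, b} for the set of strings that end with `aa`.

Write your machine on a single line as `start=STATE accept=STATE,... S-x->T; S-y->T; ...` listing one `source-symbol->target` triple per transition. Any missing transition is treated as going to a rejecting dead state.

Remember how much of `aa` the current input suffix matches. State q0 means no match yet; q1 means the last symbol is `a`; q2 means the last 2 symbols are `aa`. Only q2 accepts. On a mismatch, fall back to the longest proper suffix that is still a prefix of `aa`.
With 3 states:
        a   b  
>  q0   q1  q0 
   q1   q2  q0 
 * q2   q2  q0 
(> = start, * = accepting)

start=q0; accept=q2; q0-a->q1; q0-b->q0; q1-a->q2; q1-b->q0; q2-a->q2; q2-b->q0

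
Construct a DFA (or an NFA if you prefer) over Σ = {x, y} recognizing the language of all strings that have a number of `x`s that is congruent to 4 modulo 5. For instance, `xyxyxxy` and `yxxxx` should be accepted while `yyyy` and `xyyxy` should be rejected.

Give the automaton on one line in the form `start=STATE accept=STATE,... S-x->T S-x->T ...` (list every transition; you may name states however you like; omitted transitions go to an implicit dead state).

start=s0 accept=s4 s0-x->s1 s0-y->s0 s1-x->s2 s1-y->s1 s2-x->s3 s2-y->s2 s3-x->s4 s3-y->s3 s4-x->s0 s4-y->s4

The only thing that matters is how many `x`s have appeared, reduced mod 5. Use one state per residue: s0 for 0, …, s4 for 4. Reading `x` moves to the next residue; anything else stays put. s4 is accepting.
A 5-state machine:
        x   y  
>  s0   s1  s0 
   s1   s2  s1 
   s2   s3  s2 
   s3   s4  s3 
 * s4   s0  s4 
(> = start, * = accepting)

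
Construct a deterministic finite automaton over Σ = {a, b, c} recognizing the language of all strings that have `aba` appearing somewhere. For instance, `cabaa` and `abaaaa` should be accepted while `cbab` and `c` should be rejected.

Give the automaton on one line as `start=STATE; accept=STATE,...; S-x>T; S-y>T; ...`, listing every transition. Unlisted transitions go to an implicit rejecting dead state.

States S0..S2 record the length of the longest prefix of `aba` that matches the current input suffix. Reaching S3 means `aba` has been seen, and we stay there forever. Accept from S3.
A 4-state machine:
        a   b   c  
>  S0   S1  S0  S0 
   S1   S1  S2  S0 
   S2   S3  S0  S0 
 * S3   S3  S3  S3 
(> = start, * = accepting)

start=S0; accept=S3; S0-a>S1; S0-b>S0; S0-c>S0; S1-a>S1; S1-b>S2; S1-c>S0; S2-a>S3; S2-b>S0; S2-c>S0; S3-a>S3; S3-b>S3; S3-c>S3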